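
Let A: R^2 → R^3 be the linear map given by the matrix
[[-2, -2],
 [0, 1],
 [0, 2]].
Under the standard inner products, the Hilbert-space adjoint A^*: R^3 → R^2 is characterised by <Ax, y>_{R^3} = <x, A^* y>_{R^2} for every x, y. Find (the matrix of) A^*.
A^* = A^T =
[[-2, 0, 0],
 [-2, 1, 2]]

For real matrices with standard dot products, the defining identity <Ax, y> = <x, A^* y> gives (Ax)^T y = x^T (A^*) y, i.e. x^T A^T y = x^T (A^*) y. Since this holds for all x, y, we must have A^* = A^T. Therefore
A^* =
[[-2, 0, 0],
 [-2, 1, 2]].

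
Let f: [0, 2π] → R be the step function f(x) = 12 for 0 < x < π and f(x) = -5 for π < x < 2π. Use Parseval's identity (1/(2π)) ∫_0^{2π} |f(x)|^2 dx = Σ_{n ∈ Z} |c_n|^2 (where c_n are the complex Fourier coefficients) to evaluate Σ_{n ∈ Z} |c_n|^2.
Σ |c_n|^2 = 169/2

Parseval equates the L^2 energy of f (normalised by 1/(2π)) with the ℓ^2 sum of its Fourier coefficients: (1/(2π)) ∫_0^{2π} |f|^2 = Σ |c_n|^2.
Compute the left side: (1/(2π)) [∫_0^π 12^2 dx + ∫_π^{2π} (-5)^2 dx] = (1/(2π)) · (144π + 25π) = (144 + 25)/2 = 169/2.
So Σ_{n ∈ Z} |c_n|^2 = 169/2.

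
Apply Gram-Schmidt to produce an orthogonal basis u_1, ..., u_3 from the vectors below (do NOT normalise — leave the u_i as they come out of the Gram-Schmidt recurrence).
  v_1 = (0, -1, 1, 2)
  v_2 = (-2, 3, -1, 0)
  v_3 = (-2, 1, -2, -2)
Orthogonal basis:
  u_1 = (0, -1, 1, 2)
  u_2 = (-2, 7/3, -1/3, 4/3)
  u_3 = (-21/17, -18/17, -12/17, -3/17)

Apply the Gram-Schmidt recurrence
  u_1 = v_1
  u_i = v_i − Σ_{j<i} ((v_i · u_j) / (u_j · u_j)) · u_j.

Step by step this gives:
  u_1 = (0, -1, 1, 2)
  u_2 = (-2, 7/3, -1/3, 4/3)
  u_3 = (-21/17, -18/17, -12/17, -3/17)

Orthogonality check:
  u_2 · u_1 = 0 (should be 0)
  u_3 · u_1 = 0 (should be 0)
  u_3 · u_2 = 0 (should be 0)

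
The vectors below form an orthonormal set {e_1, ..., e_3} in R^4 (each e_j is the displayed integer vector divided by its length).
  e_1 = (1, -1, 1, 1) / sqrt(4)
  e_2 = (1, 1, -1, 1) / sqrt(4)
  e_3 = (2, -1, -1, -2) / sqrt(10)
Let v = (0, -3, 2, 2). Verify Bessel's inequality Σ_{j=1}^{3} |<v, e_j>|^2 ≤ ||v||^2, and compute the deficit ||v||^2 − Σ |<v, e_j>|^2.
Σ |<v, e_j>|^2 = 77/5; ||v||^2 = 17; deficit = 8/5

Write each e_j = u_j / sqrt(<u_j, u_j>) where u_j is the displayed integer vector. Then <v, e_j> = <v, u_j> / sqrt(<u_j, u_j>), so |<v, e_j>|^2 = <v, u_j>^2 / <u_j, u_j>.
Coefficients: <v, e_1> = 7/sqrt(4), <v, e_2> = -3/sqrt(4), <v, e_3> = -3/sqrt(10).
Square and sum: Σ |<v, e_j>|^2 = 77/5.
Compute ||v||^2 = v·v = 17.
Deficit = 17 − 77/5 = 8/5 ≥ 0, confirming Bessel's inequality. (The deficit equals ||v − Σ <v,e_j> e_j||^2, the squared distance from v to span{e_j}.)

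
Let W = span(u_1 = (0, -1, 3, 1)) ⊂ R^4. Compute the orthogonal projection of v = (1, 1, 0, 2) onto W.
proj_W(v) = (0, -1/11, 3/11, 1/11)

Set up U = [u_1 | ... | u_1] ∈ R^(4×1). The projector onto W = col(U) is P = U (U^T U)^(-1) U^T.
Compute U^T U =
  [11],
and U^T v = (1).
Solve U^T U · c = U^T v for the coefficients: c = (1/11). The projection is proj_W(v) = U c.
Check: (v - proj_W(v)) · u_1 = 0  (should be 0).
Result: proj_W(v) = (0, -1/11, 3/11, 1/11).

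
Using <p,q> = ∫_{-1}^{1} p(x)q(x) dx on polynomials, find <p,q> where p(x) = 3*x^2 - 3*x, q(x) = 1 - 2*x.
<p,q> = 6

Expand the product: p(x)·q(x) = -6*x^3 + 9*x^2 - 3*x.
∫_{-1}^{1} of each monomial x^k gives [2/(k+1) if k even, 0 if k odd]. Integrating term-by-term (or equivalently evaluating the antiderivative F(x) = -3*x^4/2 + 3*x^3 - 3*x^2/2 at the endpoints):
  F(1) − F(−1) = 0 − (-6) = 6.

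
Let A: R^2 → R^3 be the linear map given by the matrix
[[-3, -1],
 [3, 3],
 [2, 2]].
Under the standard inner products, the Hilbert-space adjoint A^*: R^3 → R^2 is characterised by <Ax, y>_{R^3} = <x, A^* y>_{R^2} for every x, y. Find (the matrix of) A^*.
A^* = A^T =
[[-3, 3, 2],
 [-1, 3, 2]]

For real matrices with standard dot products, the defining identity <Ax, y> = <x, A^* y> gives (Ax)^T y = x^T (A^*) y, i.e. x^T A^T y = x^T (A^*) y. Since this holds for all x, y, we must have A^* = A^T. Therefore
A^* =
[[-3, 3, 2],
 [-1, 3, 2]].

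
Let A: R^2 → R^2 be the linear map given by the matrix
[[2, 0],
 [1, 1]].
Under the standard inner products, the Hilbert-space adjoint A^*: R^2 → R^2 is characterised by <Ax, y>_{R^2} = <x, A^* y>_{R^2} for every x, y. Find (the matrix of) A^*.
A^* = A^T =
[[2, 1],
 [0, 1]]

For real matrices with standard dot products, the defining identity <Ax, y> = <x, A^* y> gives (Ax)^T y = x^T (A^*) y, i.e. x^T A^T y = x^T (A^*) y. Since this holds for all x, y, we must have A^* = A^T. Therefore
A^* =
[[2, 1],
 [0, 1]].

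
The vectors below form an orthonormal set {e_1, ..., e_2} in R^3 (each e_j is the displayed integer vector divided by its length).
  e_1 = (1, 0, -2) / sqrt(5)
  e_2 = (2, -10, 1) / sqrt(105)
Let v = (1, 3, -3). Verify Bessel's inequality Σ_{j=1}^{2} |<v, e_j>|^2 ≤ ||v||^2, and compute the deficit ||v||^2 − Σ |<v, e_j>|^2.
Σ |<v, e_j>|^2 = 398/21; ||v||^2 = 19; deficit = 1/21

Write each e_j = u_j / sqrt(<u_j, u_j>) where u_j is the displayed integer vector. Then <v, e_j> = <v, u_j> / sqrt(<u_j, u_j>), so |<v, e_j>|^2 = <v, u_j>^2 / <u_j, u_j>.
Coefficients: <v, e_1> = 7/sqrt(5), <v, e_2> = -31/sqrt(105).
Square and sum: Σ |<v, e_j>|^2 = 398/21.
Compute ||v||^2 = v·v = 19.
Deficit = 19 − 398/21 = 1/21 ≥ 0, confirming Bessel's inequality. (The deficit equals ||v − Σ <v,e_j> e_j||^2, the squared distance from v to span{e_j}.)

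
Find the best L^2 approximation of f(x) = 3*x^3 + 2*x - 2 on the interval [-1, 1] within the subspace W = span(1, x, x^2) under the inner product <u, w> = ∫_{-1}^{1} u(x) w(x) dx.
g(x) = 19*x/5 - 2

The best approximation g ∈ W is the orthogonal projection of f onto W. Writing g = a_0 + a_1 x + a_2 x^2, the coefficients solve the normal equations G · a = b where
  G_{ij} = <φ_i, φ_j> and b_i = <f, φ_i>, with φ_0 = 1, φ_1 = x, φ_2 = x^2.
G =
  [2, 0, 2/3]
  [0, 2/3, 0]
  [2/3, 0, 2/5],
b = (-4, 38/15, -4/3).
Solving gives a_0 = -2, a_1 = 19/5, a_2 = 0, so
  g(x) = 19*x/5 - 2.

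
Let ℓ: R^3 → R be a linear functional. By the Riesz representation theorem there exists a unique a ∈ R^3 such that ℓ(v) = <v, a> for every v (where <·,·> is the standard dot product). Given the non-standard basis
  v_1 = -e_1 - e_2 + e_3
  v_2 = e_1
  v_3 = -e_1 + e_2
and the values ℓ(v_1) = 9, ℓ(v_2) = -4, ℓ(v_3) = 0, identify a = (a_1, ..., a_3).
a = (-4, -4, 1)

Write a = (a_1, ..., a_3) in the standard basis. For each basis vector v_i, ℓ(v_i) = <v_i, a> is a linear equation in the a_j's. Collect the n equations into a matrix system V a = ℓ, where row i of V is v_i (expressed in the standard basis). Since V is invertible (lower-triangular with 1s on the diagonal, up to permutation), solve by back-substitution:
  V =
[[-1, -1, 1],
 [1, 0, 0],
 [-1, 1, 0]]
  V a = (9, -4, 0)
Solving gives a = (-4, -4, 1).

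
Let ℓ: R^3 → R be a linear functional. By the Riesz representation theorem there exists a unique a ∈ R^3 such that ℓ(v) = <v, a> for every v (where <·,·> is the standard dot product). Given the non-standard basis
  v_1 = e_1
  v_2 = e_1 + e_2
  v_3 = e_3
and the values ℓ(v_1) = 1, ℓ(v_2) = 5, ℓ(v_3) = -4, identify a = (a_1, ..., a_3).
a = (1, 4, -4)

Write a = (a_1, ..., a_3) in the standard basis. For each basis vector v_i, ℓ(v_i) = <v_i, a> is a linear equation in the a_j's. Collect the n equations into a matrix system V a = ℓ, where row i of V is v_i (expressed in the standard basis). Since V is invertible (lower-triangular with 1s on the diagonal, up to permutation), solve by back-substitution:
  V =
[[1, 0, 0],
 [1, 1, 0],
 [0, 0, 1]]
  V a = (1, 5, -4)
Solving gives a = (1, 4, -4).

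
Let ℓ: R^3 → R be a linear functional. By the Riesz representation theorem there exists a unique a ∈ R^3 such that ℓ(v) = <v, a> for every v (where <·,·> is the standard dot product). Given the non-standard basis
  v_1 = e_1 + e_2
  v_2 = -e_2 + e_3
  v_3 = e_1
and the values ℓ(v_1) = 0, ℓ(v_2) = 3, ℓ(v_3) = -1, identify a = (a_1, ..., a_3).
a = (-1, 1, 4)

Write a = (a_1, ..., a_3) in the standard basis. For each basis vector v_i, ℓ(v_i) = <v_i, a> is a linear equation in the a_j's. Collect the n equations into a matrix system V a = ℓ, where row i of V is v_i (expressed in the standard basis). Since V is invertible (lower-triangular with 1s on the diagonal, up to permutation), solve by back-substitution:
  V =
[[1, 1, 0],
 [0, -1, 1],
 [1, 0, 0]]
  V a = (0, 3, -1)
Solving gives a = (-1, 1, 4).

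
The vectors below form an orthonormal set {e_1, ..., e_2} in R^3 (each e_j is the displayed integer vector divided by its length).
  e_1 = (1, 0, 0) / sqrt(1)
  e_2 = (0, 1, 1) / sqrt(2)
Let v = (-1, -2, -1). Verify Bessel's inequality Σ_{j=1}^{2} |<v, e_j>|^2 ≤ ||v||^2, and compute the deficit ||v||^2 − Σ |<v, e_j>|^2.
Σ |<v, e_j>|^2 = 11/2; ||v||^2 = 6; deficit = 1/2

Write each e_j = u_j / sqrt(<u_j, u_j>) where u_j is the displayed integer vector. Then <v, e_j> = <v, u_j> / sqrt(<u_j, u_j>), so |<v, e_j>|^2 = <v, u_j>^2 / <u_j, u_j>.
Coefficients: <v, e_1> = -1/sqrt(1), <v, e_2> = -3/sqrt(2).
Square and sum: Σ |<v, e_j>|^2 = 11/2.
Compute ||v||^2 = v·v = 6.
Deficit = 6 − 11/2 = 1/2 ≥ 0, confirming Bessel's inequality. (The deficit equals ||v − Σ <v,e_j> e_j||^2, the squared distance from v to span{e_j}.)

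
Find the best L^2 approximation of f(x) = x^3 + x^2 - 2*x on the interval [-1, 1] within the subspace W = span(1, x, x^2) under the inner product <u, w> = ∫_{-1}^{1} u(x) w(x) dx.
g(x) = x^2 - 7*x/5

The best approximation g ∈ W is the orthogonal projection of f onto W. Writing g = a_0 + a_1 x + a_2 x^2, the coefficients solve the normal equations G · a = b where
  G_{ij} = <φ_i, φ_j> and b_i = <f, φ_i>, with φ_0 = 1, φ_1 = x, φ_2 = x^2.
G =
  [2, 0, 2/3]
  [0, 2/3, 0]
  [2/3, 0, 2/5],
b = (2/3, -14/15, 2/5).
Solving gives a_0 = 0, a_1 = -7/5, a_2 = 1, so
  g(x) = x^2 - 7*x/5.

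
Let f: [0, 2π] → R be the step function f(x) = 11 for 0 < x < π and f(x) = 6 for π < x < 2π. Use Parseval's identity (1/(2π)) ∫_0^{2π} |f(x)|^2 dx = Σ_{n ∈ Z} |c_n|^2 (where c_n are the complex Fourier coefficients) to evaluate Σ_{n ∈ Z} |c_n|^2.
Σ |c_n|^2 = 157/2

Parseval equates the L^2 energy of f (normalised by 1/(2π)) with the ℓ^2 sum of its Fourier coefficients: (1/(2π)) ∫_0^{2π} |f|^2 = Σ |c_n|^2.
Compute the left side: (1/(2π)) [∫_0^π 11^2 dx + ∫_π^{2π} 6^2 dx] = (1/(2π)) · (121π + 36π) = (121 + 36)/2 = 157/2.
So Σ_{n ∈ Z} |c_n|^2 = 157/2.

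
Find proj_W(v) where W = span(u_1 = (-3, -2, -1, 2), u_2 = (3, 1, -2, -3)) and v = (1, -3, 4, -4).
proj_W(v) = (4/3, 11/9, 13/9, -5/9)

Set up U = [u_1 | ... | u_2] ∈ R^(4×2). The projector onto W = col(U) is P = U (U^T U)^(-1) U^T.
Compute U^T U =
  [18, -15]
  [-15, 23],
and U^T v = (-9, 4).
Solve U^T U · c = U^T v for the coefficients: c = (-7/9, -1/3). The projection is proj_W(v) = U c.
Check: (v - proj_W(v)) · u_1 = 0  (should be 0).
Check: (v - proj_W(v)) · u_2 = 0  (should be 0).
Result: proj_W(v) = (4/3, 11/9, 13/9, -5/9).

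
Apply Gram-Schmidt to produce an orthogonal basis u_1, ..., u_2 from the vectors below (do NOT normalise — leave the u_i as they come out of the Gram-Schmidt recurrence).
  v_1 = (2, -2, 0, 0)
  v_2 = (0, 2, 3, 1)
Orthogonal basis:
  u_1 = (2, -2, 0, 0)
  u_2 = (1, 1, 3, 1)

Apply the Gram-Schmidt recurrence
  u_1 = v_1
  u_i = v_i − Σ_{j<i} ((v_i · u_j) / (u_j · u_j)) · u_j.

Step by step this gives:
  u_1 = (2, -2, 0, 0)
  u_2 = (1, 1, 3, 1)

Orthogonality check:
  u_2 · u_1 = 0 (should be 0)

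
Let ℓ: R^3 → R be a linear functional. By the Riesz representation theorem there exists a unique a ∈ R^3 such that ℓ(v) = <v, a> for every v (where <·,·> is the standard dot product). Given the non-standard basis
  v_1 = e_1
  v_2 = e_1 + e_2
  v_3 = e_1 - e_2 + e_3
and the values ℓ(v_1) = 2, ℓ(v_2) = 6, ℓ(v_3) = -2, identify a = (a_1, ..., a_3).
a = (2, 4, 0)

Write a = (a_1, ..., a_3) in the standard basis. For each basis vector v_i, ℓ(v_i) = <v_i, a> is a linear equation in the a_j's. Collect the n equations into a matrix system V a = ℓ, where row i of V is v_i (expressed in the standard basis). Since V is invertible (lower-triangular with 1s on the diagonal, up to permutation), solve by back-substitution:
  V =
[[1, 0, 0],
 [1, 1, 0],
 [1, -1, 1]]
  V a = (2, 6, -2)
Solving gives a = (2, 4, 0).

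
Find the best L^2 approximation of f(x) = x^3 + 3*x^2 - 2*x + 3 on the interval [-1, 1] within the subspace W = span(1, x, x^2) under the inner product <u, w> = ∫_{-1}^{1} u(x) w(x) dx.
g(x) = 3*x^2 - 7*x/5 + 3

The best approximation g ∈ W is the orthogonal projection of f onto W. Writing g = a_0 + a_1 x + a_2 x^2, the coefficients solve the normal equations G · a = b where
  G_{ij} = <φ_i, φ_j> and b_i = <f, φ_i>, with φ_0 = 1, φ_1 = x, φ_2 = x^2.
G =
  [2, 0, 2/3]
  [0, 2/3, 0]
  [2/3, 0, 2/5],
b = (8, -14/15, 16/5).
Solving gives a_0 = 3, a_1 = -7/5, a_2 = 3, so
  g(x) = 3*x^2 - 7*x/5 + 3.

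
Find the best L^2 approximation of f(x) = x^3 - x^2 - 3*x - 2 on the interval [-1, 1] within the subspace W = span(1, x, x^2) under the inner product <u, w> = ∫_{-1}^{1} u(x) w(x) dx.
g(x) = -x^2 - 12*x/5 - 2

The best approximation g ∈ W is the orthogonal projection of f onto W. Writing g = a_0 + a_1 x + a_2 x^2, the coefficients solve the normal equations G · a = b where
  G_{ij} = <φ_i, φ_j> and b_i = <f, φ_i>, with φ_0 = 1, φ_1 = x, φ_2 = x^2.
G =
  [2, 0, 2/3]
  [0, 2/3, 0]
  [2/3, 0, 2/5],
b = (-14/3, -8/5, -26/15).
Solving gives a_0 = -2, a_1 = -12/5, a_2 = -1, so
  g(x) = -x^2 - 12*x/5 - 2.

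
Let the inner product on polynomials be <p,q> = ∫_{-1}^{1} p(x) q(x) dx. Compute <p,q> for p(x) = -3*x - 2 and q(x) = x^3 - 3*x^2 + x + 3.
<p,q> = -56/5

Expand the product: p(x)·q(x) = -3*x^4 + 7*x^3 + 3*x^2 - 11*x - 6.
∫_{-1}^{1} of each monomial x^k gives [2/(k+1) if k even, 0 if k odd]. Integrating term-by-term (or equivalently evaluating the antiderivative F(x) = -3*x^5/5 + 7*x^4/4 + x^3 - 11*x^2/2 - 6*x at the endpoints):
  F(1) − F(−1) = -187/20 − (37/20) = -56/5.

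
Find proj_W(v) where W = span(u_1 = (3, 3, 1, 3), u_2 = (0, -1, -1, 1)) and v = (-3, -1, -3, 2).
proj_W(v) = (-63/83, -222/83, -180/83, 96/83)

Set up U = [u_1 | ... | u_2] ∈ R^(4×2). The projector onto W = col(U) is P = U (U^T U)^(-1) U^T.
Compute U^T U =
  [28, -1]
  [-1, 3],
and U^T v = (-9, 6).
Solve U^T U · c = U^T v for the coefficients: c = (-21/83, 159/83). The projection is proj_W(v) = U c.
Check: (v - proj_W(v)) · u_1 = 0  (should be 0).
Check: (v - proj_W(v)) · u_2 = 0  (should be 0).
Result: proj_W(v) = (-63/83, -222/83, -180/83, 96/83).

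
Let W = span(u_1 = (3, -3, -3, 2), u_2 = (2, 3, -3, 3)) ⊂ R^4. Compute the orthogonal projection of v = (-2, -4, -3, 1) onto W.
proj_W(v) = (1069/817, -63/19, -39/43, 166/817)

Set up U = [u_1 | ... | u_2] ∈ R^(4×2). The projector onto W = col(U) is P = U (U^T U)^(-1) U^T.
Compute U^T U =
  [31, 12]
  [12, 31],
and U^T v = (17, -4).
Solve U^T U · c = U^T v for the coefficients: c = (575/817, -328/817). The projection is proj_W(v) = U c.
Check: (v - proj_W(v)) · u_1 = 0  (should be 0).
Check: (v - proj_W(v)) · u_2 = 0  (should be 0).
Result: proj_W(v) = (1069/817, -63/19, -39/43, 166/817).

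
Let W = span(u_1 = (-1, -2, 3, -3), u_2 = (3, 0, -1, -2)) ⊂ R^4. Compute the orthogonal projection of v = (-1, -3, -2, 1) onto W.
proj_W(v) = (-179/322, 4/23, -15/322, 111/161)

Set up U = [u_1 | ... | u_2] ∈ R^(4×2). The projector onto W = col(U) is P = U (U^T U)^(-1) U^T.
Compute U^T U =
  [23, 0]
  [0, 14],
and U^T v = (-2, -3).
Solve U^T U · c = U^T v for the coefficients: c = (-2/23, -3/14). The projection is proj_W(v) = U c.
Check: (v - proj_W(v)) · u_1 = 0  (should be 0).
Check: (v - proj_W(v)) · u_2 = 0  (should be 0).
Result: proj_W(v) = (-179/322, 4/23, -15/322, 111/161).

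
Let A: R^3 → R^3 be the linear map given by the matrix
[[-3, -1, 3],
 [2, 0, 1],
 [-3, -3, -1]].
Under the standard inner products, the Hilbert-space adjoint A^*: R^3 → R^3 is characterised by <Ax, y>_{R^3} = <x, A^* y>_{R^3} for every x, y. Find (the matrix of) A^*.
A^* = A^T =
[[-3, 2, -3],
 [-1, 0, -3],
 [3, 1, -1]]

For real matrices with standard dot products, the defining identity <Ax, y> = <x, A^* y> gives (Ax)^T y = x^T (A^*) y, i.e. x^T A^T y = x^T (A^*) y. Since this holds for all x, y, we must have A^* = A^T. Therefore
A^* =
[[-3, 2, -3],
 [-1, 0, -3],
 [3, 1, -1]].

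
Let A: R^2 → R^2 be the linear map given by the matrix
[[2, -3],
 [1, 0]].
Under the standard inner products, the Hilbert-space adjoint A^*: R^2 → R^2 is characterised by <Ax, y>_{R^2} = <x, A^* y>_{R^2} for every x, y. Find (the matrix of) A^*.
A^* = A^T =
[[2, 1],
 [-3, 0]]

For real matrices with standard dot products, the defining identity <Ax, y> = <x, A^* y> gives (Ax)^T y = x^T (A^*) y, i.e. x^T A^T y = x^T (A^*) y. Since this holds for all x, y, we must have A^* = A^T. Therefore
A^* =
[[2, 1],
 [-3, 0]].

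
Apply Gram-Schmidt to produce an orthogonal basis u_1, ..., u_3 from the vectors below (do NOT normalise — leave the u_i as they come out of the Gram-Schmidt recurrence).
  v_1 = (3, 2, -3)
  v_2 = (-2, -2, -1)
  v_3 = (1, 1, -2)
Orthogonal basis:
  u_1 = (3, 2, -3)
  u_2 = (-23/22, -15/11, -43/22)
  u_3 = (-40/149, 45/149, -10/149)

Apply the Gram-Schmidt recurrence
  u_1 = v_1
  u_i = v_i − Σ_{j<i} ((v_i · u_j) / (u_j · u_j)) · u_j.

Step by step this gives:
  u_1 = (3, 2, -3)
  u_2 = (-23/22, -15/11, -43/22)
  u_3 = (-40/149, 45/149, -10/149)

Orthogonality check:
  u_2 · u_1 = 0 (should be 0)
  u_3 · u_1 = 0 (should be 0)
  u_3 · u_2 = 0 (should be 0)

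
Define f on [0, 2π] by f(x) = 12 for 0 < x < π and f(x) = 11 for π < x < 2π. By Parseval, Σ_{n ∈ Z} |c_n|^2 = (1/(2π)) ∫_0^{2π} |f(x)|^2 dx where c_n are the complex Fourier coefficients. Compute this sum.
Σ |c_n|^2 = 265/2

Parseval equates the L^2 energy of f (normalised by 1/(2π)) with the ℓ^2 sum of its Fourier coefficients: (1/(2π)) ∫_0^{2π} |f|^2 = Σ |c_n|^2.
Compute the left side: (1/(2π)) [∫_0^π 12^2 dx + ∫_π^{2π} 11^2 dx] = (1/(2π)) · (144π + 121π) = (144 + 121)/2 = 265/2.
So Σ_{n ∈ Z} |c_n|^2 = 265/2.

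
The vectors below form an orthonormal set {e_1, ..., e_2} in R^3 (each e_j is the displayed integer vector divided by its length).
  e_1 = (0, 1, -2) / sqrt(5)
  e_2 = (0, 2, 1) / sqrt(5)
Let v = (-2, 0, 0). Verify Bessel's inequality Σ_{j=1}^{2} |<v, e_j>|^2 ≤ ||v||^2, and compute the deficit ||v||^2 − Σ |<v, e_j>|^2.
Σ |<v, e_j>|^2 = 0; ||v||^2 = 4; deficit = 4

Write each e_j = u_j / sqrt(<u_j, u_j>) where u_j is the displayed integer vector. Then <v, e_j> = <v, u_j> / sqrt(<u_j, u_j>), so |<v, e_j>|^2 = <v, u_j>^2 / <u_j, u_j>.
Coefficients: <v, e_1> = 0/sqrt(5), <v, e_2> = 0/sqrt(5).
Square and sum: Σ |<v, e_j>|^2 = 0.
Compute ||v||^2 = v·v = 4.
Deficit = 4 − 0 = 4 ≥ 0, confirming Bessel's inequality. (The deficit equals ||v − Σ <v,e_j> e_j||^2, the squared distance from v to span{e_j}.)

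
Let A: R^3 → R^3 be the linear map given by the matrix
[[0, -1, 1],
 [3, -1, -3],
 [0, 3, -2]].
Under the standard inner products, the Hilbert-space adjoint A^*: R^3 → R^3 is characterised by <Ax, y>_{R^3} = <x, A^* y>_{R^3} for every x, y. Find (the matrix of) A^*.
A^* = A^T =
[[0, 3, 0],
 [-1, -1, 3],
 [1, -3, -2]]

For real matrices with standard dot products, the defining identity <Ax, y> = <x, A^* y> gives (Ax)^T y = x^T (A^*) y, i.e. x^T A^T y = x^T (A^*) y. Since this holds for all x, y, we must have A^* = A^T. Therefore
A^* =
[[0, 3, 0],
 [-1, -1, 3],
 [1, -3, -2]].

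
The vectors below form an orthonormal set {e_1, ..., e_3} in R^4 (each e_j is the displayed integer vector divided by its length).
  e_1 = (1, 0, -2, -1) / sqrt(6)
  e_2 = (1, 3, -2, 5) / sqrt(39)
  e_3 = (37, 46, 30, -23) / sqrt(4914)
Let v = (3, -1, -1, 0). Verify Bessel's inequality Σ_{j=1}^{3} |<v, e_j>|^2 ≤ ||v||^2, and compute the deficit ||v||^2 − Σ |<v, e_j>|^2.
Σ |<v, e_j>|^2 = 122/27; ||v||^2 = 11; deficit = 175/27

Write each e_j = u_j / sqrt(<u_j, u_j>) where u_j is the displayed integer vector. Then <v, e_j> = <v, u_j> / sqrt(<u_j, u_j>), so |<v, e_j>|^2 = <v, u_j>^2 / <u_j, u_j>.
Coefficients: <v, e_1> = 5/sqrt(6), <v, e_2> = 2/sqrt(39), <v, e_3> = 35/sqrt(4914).
Square and sum: Σ |<v, e_j>|^2 = 122/27.
Compute ||v||^2 = v·v = 11.
Deficit = 11 − 122/27 = 175/27 ≥ 0, confirming Bessel's inequality. (The deficit equals ||v − Σ <v,e_j> e_j||^2, the squared distance from v to span{e_j}.)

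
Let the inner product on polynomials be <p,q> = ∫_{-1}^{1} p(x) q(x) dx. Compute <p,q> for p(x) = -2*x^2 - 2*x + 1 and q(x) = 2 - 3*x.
<p,q> = 16/3

Expand the product: p(x)·q(x) = 6*x^3 + 2*x^2 - 7*x + 2.
∫_{-1}^{1} of each monomial x^k gives [2/(k+1) if k even, 0 if k odd]. Integrating term-by-term (or equivalently evaluating the antiderivative F(x) = 3*x^4/2 + 2*x^3/3 - 7*x^2/2 + 2*x at the endpoints):
  F(1) − F(−1) = 2/3 − (-14/3) = 16/3.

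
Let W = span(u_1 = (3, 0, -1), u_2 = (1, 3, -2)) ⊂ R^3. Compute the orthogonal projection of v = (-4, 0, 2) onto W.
proj_W(v) = (-478/115, -6/23, 176/115)

Set up U = [u_1 | ... | u_2] ∈ R^(3×2). The projector onto W = col(U) is P = U (U^T U)^(-1) U^T.
Compute U^T U =
  [10, 5]
  [5, 14],
and U^T v = (-14, -8).
Solve U^T U · c = U^T v for the coefficients: c = (-156/115, -2/23). The projection is proj_W(v) = U c.
Check: (v - proj_W(v)) · u_1 = 0  (should be 0).
Check: (v - proj_W(v)) · u_2 = 0  (should be 0).
Result: proj_W(v) = (-478/115, -6/23, 176/115).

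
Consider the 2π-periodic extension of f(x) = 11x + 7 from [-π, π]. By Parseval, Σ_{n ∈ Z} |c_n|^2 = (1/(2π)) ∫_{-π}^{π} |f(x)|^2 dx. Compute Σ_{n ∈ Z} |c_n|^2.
Σ |c_n|^2 = 121π^2/3 + 49

Expand and integrate term by term over [-π, π]:
  ∫ (11x)^2 dx = 121·(2π^3/3); ∫ 2·11·(7)·x dx = 0 (odd integrand); ∫ 7^2 dx = 49·2π.
So (1/(2π)) ∫_{-π}^{π} (11x + 7)^2 dx = 121π^2/3 + 49 = 121π^2/3 + 49.
Parseval ⇒ Σ |c_n|^2 = 121π^2/3 + 49.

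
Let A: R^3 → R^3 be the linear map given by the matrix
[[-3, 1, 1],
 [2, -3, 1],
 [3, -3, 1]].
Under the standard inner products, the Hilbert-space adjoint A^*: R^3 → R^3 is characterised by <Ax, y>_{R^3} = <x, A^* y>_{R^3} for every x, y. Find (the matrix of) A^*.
A^* = A^T =
[[-3, 2, 3],
 [1, -3, -3],
 [1, 1, 1]]

For real matrices with standard dot products, the defining identity <Ax, y> = <x, A^* y> gives (Ax)^T y = x^T (A^*) y, i.e. x^T A^T y = x^T (A^*) y. Since this holds for all x, y, we must have A^* = A^T. Therefore
A^* =
[[-3, 2, 3],
 [1, -3, -3],
 [1, 1, 1]].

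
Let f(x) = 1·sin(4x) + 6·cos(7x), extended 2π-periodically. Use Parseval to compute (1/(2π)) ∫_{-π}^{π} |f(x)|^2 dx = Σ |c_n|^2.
Σ |c_n|^2 = 37/2

Expand |f|^2 and use orthogonality of {sin(nx), cos(mx)} on [-π, π]:
  ∫_{-π}^{π} sin(nx)^2 dx = π, ∫ cos(mx)^2 dx = π, and cross terms integrate to 0.
So ∫_{-π}^{π} f(x)^2 dx = 1^2 · π + 6^2 · π = (1 + 36)π.
Divide by 2π: (1 + 36)/2 = 37/2.
By Parseval, this equals Σ |c_n|^2.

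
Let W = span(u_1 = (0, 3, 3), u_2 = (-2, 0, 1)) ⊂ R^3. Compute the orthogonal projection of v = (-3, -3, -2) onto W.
proj_W(v) = (-26/9, -29/9, -16/9)

Set up U = [u_1 | ... | u_2] ∈ R^(3×2). The projector onto W = col(U) is P = U (U^T U)^(-1) U^T.
Compute U^T U =
  [18, 3]
  [3, 5],
and U^T v = (-15, 4).
Solve U^T U · c = U^T v for the coefficients: c = (-29/27, 13/9). The projection is proj_W(v) = U c.
Check: (v - proj_W(v)) · u_1 = 0  (should be 0).
Check: (v - proj_W(v)) · u_2 = 0  (should be 0).
Result: proj_W(v) = (-26/9, -29/9, -16/9).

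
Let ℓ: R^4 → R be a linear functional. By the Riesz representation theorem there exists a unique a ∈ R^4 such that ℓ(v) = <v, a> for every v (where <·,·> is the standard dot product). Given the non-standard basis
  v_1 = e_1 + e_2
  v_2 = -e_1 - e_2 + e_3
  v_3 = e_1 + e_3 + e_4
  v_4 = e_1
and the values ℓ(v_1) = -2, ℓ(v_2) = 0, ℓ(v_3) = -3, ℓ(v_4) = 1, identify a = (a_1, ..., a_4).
a = (1, -3, -2, -2)

Write a = (a_1, ..., a_4) in the standard basis. For each basis vector v_i, ℓ(v_i) = <v_i, a> is a linear equation in the a_j's. Collect the n equations into a matrix system V a = ℓ, where row i of V is v_i (expressed in the standard basis). Since V is invertible (lower-triangular with 1s on the diagonal, up to permutation), solve by back-substitution:
  V =
[[1, 1, 0, 0],
 [-1, -1, 1, 0],
 [1, 0, 1, 1],
 [1, 0, 0, 0]]
  V a = (-2, 0, -3, 1)
Solving gives a = (1, -3, -2, -2).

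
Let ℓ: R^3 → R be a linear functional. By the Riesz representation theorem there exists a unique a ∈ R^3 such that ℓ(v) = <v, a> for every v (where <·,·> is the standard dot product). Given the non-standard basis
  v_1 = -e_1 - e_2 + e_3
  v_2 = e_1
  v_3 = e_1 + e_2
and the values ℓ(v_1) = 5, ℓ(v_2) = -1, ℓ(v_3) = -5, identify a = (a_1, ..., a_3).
a = (-1, -4, 0)

Write a = (a_1, ..., a_3) in the standard basis. For each basis vector v_i, ℓ(v_i) = <v_i, a> is a linear equation in the a_j's. Collect the n equations into a matrix system V a = ℓ, where row i of V is v_i (expressed in the standard basis). Since V is invertible (lower-triangular with 1s on the diagonal, up to permutation), solve by back-substitution:
  V =
[[-1, -1, 1],
 [1, 0, 0],
 [1, 1, 0]]
  V a = (5, -1, -5)
Solving gives a = (-1, -4, 0).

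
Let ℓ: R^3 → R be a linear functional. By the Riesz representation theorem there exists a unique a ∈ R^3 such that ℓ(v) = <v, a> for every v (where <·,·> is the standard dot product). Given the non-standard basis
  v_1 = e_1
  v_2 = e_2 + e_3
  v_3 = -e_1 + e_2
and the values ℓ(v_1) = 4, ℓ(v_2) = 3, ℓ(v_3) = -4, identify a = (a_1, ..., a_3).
a = (4, 0, 3)

Write a = (a_1, ..., a_3) in the standard basis. For each basis vector v_i, ℓ(v_i) = <v_i, a> is a linear equation in the a_j's. Collect the n equations into a matrix system V a = ℓ, where row i of V is v_i (expressed in the standard basis). Since V is invertible (lower-triangular with 1s on the diagonal, up to permutation), solve by back-substitution:
  V =
[[1, 0, 0],
 [0, 1, 1],
 [-1, 1, 0]]
  V a = (4, 3, -4)
Solving gives a = (4, 0, 3).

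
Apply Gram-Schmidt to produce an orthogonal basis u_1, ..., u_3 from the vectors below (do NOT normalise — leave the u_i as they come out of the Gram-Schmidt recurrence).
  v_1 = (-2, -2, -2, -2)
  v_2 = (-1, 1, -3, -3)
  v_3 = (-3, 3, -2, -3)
Orthogonal basis:
  u_1 = (-2, -2, -2, -2)
  u_2 = (1/2, 5/2, -3/2, -3/2)
  u_3 = (-26/11, 13/11, 12/11, 1/11)

Apply the Gram-Schmidt recurrence
  u_1 = v_1
  u_i = v_i − Σ_{j<i} ((v_i · u_j) / (u_j · u_j)) · u_j.

Step by step this gives:
  u_1 = (-2, -2, -2, -2)
  u_2 = (1/2, 5/2, -3/2, -3/2)
  u_3 = (-26/11, 13/11, 12/11, 1/11)

Orthogonality check:
  u_2 · u_1 = 0 (should be 0)
  u_3 · u_1 = 0 (should be 0)
  u_3 · u_2 = 0 (should be 0)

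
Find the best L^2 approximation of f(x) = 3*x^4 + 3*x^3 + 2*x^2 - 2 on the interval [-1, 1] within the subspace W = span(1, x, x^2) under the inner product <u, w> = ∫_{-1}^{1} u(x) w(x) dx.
g(x) = 32*x^2/7 + 9*x/5 - 79/35

The best approximation g ∈ W is the orthogonal projection of f onto W. Writing g = a_0 + a_1 x + a_2 x^2, the coefficients solve the normal equations G · a = b where
  G_{ij} = <φ_i, φ_j> and b_i = <f, φ_i>, with φ_0 = 1, φ_1 = x, φ_2 = x^2.
G =
  [2, 0, 2/3]
  [0, 2/3, 0]
  [2/3, 0, 2/5],
b = (-22/15, 6/5, 34/105).
Solving gives a_0 = -79/35, a_1 = 9/5, a_2 = 32/7, so
  g(x) = 32*x^2/7 + 9*x/5 - 79/35.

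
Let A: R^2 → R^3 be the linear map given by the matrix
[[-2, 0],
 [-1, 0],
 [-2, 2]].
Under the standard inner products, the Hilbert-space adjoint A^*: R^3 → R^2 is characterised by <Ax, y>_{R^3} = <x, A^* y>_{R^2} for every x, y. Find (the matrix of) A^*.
A^* = A^T =
[[-2, -1, -2],
 [0, 0, 2]]

For real matrices with standard dot products, the defining identity <Ax, y> = <x, A^* y> gives (Ax)^T y = x^T (A^*) y, i.e. x^T A^T y = x^T (A^*) y. Since this holds for all x, y, we must have A^* = A^T. Therefore
A^* =
[[-2, -1, -2],
 [0, 0, 2]].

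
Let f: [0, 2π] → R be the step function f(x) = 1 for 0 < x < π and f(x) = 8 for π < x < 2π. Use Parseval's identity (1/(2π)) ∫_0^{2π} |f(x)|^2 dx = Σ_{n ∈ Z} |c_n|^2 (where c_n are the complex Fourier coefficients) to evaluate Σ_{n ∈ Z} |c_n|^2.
Σ |c_n|^2 = 65/2

Parseval equates the L^2 energy of f (normalised by 1/(2π)) with the ℓ^2 sum of its Fourier coefficients: (1/(2π)) ∫_0^{2π} |f|^2 = Σ |c_n|^2.
Compute the left side: (1/(2π)) [∫_0^π 1^2 dx + ∫_π^{2π} 8^2 dx] = (1/(2π)) · (1π + 64π) = (1 + 64)/2 = 65/2.
So Σ_{n ∈ Z} |c_n|^2 = 65/2.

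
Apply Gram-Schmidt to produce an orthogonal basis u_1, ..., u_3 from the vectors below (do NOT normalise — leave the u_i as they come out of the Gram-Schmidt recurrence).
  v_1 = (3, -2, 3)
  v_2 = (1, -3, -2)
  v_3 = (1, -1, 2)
Orthogonal basis:
  u_1 = (3, -2, 3)
  u_2 = (13/22, -30/11, -53/22)
  u_3 = (-10/23, -90/299, 70/299)

Apply the Gram-Schmidt recurrence
  u_1 = v_1
  u_i = v_i − Σ_{j<i} ((v_i · u_j) / (u_j · u_j)) · u_j.

Step by step this gives:
  u_1 = (3, -2, 3)
  u_2 = (13/22, -30/11, -53/22)
  u_3 = (-10/23, -90/299, 70/299)

Orthogonality check:
  u_2 · u_1 = 0 (should be 0)
  u_3 · u_1 = 0 (should be 0)
  u_3 · u_2 = 0 (should be 0)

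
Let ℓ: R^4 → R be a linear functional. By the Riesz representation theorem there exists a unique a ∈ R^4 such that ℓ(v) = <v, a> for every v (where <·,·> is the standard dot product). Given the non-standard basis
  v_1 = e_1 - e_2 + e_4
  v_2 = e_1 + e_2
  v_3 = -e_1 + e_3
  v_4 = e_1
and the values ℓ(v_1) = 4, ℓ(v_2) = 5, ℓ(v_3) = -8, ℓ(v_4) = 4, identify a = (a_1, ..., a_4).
a = (4, 1, -4, 1)

Write a = (a_1, ..., a_4) in the standard basis. For each basis vector v_i, ℓ(v_i) = <v_i, a> is a linear equation in the a_j's. Collect the n equations into a matrix system V a = ℓ, where row i of V is v_i (expressed in the standard basis). Since V is invertible (lower-triangular with 1s on the diagonal, up to permutation), solve by back-substitution:
  V =
[[1, -1, 0, 1],
 [1, 1, 0, 0],
 [-1, 0, 1, 0],
 [1, 0, 0, 0]]
  V a = (4, 5, -8, 4)
Solving gives a = (4, 1, -4, 1).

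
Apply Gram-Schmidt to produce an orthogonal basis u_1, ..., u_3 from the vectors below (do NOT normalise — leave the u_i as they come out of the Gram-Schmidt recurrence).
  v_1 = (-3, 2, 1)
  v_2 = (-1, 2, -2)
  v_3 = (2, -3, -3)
Orthogonal basis:
  u_1 = (-3, 2, 1)
  u_2 = (1/14, 9/7, -33/14)
  u_3 = (-126/101, -147/101, -84/101)

Apply the Gram-Schmidt recurrence
  u_1 = v_1
  u_i = v_i − Σ_{j<i} ((v_i · u_j) / (u_j · u_j)) · u_j.

Step by step this gives:
  u_1 = (-3, 2, 1)
  u_2 = (1/14, 9/7, -33/14)
  u_3 = (-126/101, -147/101, -84/101)

Orthogonality check:
  u_2 · u_1 = 0 (should be 0)
  u_3 · u_1 = 0 (should be 0)
  u_3 · u_2 = 0 (should be 0)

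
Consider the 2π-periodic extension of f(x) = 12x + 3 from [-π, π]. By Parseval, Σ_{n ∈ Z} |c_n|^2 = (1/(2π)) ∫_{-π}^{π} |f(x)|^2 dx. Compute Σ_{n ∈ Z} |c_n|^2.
Σ |c_n|^2 = 48π^2 + 9

Expand and integrate term by term over [-π, π]:
  ∫ (12x)^2 dx = 144·(2π^3/3); ∫ 2·12·(3)·x dx = 0 (odd integrand); ∫ 3^2 dx = 9·2π.
So (1/(2π)) ∫_{-π}^{π} (12x + 3)^2 dx = 144π^2/3 + 9 = 48π^2 + 9.
Parseval ⇒ Σ |c_n|^2 = 48π^2 + 9.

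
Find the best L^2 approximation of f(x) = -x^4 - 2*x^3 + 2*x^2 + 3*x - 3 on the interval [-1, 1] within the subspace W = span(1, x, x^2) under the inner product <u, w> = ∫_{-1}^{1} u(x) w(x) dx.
g(x) = 8*x^2/7 + 9*x/5 - 102/35

The best approximation g ∈ W is the orthogonal projection of f onto W. Writing g = a_0 + a_1 x + a_2 x^2, the coefficients solve the normal equations G · a = b where
  G_{ij} = <φ_i, φ_j> and b_i = <f, φ_i>, with φ_0 = 1, φ_1 = x, φ_2 = x^2.
G =
  [2, 0, 2/3]
  [0, 2/3, 0]
  [2/3, 0, 2/5],
b = (-76/15, 6/5, -52/35).
Solving gives a_0 = -102/35, a_1 = 9/5, a_2 = 8/7, so
  g(x) = 8*x^2/7 + 9*x/5 - 102/35.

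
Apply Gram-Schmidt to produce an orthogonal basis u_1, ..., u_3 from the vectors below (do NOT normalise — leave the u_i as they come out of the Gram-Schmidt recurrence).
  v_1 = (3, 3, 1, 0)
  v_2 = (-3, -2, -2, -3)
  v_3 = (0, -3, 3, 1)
Orthogonal basis:
  u_1 = (3, 3, 1, 0)
  u_2 = (-6/19, 13/19, -21/19, -3)
  u_3 = (144/205, -312/205, 504/205, -272/205)

Apply the Gram-Schmidt recurrence
  u_1 = v_1
  u_i = v_i − Σ_{j<i} ((v_i · u_j) / (u_j · u_j)) · u_j.

Step by step this gives:
  u_1 = (3, 3, 1, 0)
  u_2 = (-6/19, 13/19, -21/19, -3)
  u_3 = (144/205, -312/205, 504/205, -272/205)

Orthogonality check:
  u_2 · u_1 = 0 (should be 0)
  u_3 · u_1 = 0 (should be 0)
  u_3 · u_2 = 0 (should be 0)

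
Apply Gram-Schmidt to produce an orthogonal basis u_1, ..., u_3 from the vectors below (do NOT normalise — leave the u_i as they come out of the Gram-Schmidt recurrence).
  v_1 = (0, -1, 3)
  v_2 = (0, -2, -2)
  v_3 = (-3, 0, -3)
Orthogonal basis:
  u_1 = (0, -1, 3)
  u_2 = (0, -12/5, -4/5)
  u_3 = (-3, 0, 0)

Apply the Gram-Schmidt recurrence
  u_1 = v_1
  u_i = v_i − Σ_{j<i} ((v_i · u_j) / (u_j · u_j)) · u_j.

Step by step this gives:
  u_1 = (0, -1, 3)
  u_2 = (0, -12/5, -4/5)
  u_3 = (-3, 0, 0)

Orthogonality check:
  u_2 · u_1 = 0 (should be 0)
  u_3 · u_1 = 0 (should be 0)
  u_3 · u_2 = 0 (should be 0)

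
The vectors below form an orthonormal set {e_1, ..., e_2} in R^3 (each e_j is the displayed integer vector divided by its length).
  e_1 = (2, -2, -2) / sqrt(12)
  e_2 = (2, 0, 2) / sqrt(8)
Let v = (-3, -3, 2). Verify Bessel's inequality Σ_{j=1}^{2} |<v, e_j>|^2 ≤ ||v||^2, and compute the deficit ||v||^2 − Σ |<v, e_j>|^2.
Σ |<v, e_j>|^2 = 11/6; ||v||^2 = 22; deficit = 121/6

Write each e_j = u_j / sqrt(<u_j, u_j>) where u_j is the displayed integer vector. Then <v, e_j> = <v, u_j> / sqrt(<u_j, u_j>), so |<v, e_j>|^2 = <v, u_j>^2 / <u_j, u_j>.
Coefficients: <v, e_1> = -4/sqrt(12), <v, e_2> = -2/sqrt(8).
Square and sum: Σ |<v, e_j>|^2 = 11/6.
Compute ||v||^2 = v·v = 22.
Deficit = 22 − 11/6 = 121/6 ≥ 0, confirming Bessel's inequality. (The deficit equals ||v − Σ <v,e_j> e_j||^2, the squared distance from v to span{e_j}.)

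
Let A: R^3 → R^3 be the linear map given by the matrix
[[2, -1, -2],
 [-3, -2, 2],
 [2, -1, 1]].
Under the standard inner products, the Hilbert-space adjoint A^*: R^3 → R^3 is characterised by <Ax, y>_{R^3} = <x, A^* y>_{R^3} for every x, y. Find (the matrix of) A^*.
A^* = A^T =
[[2, -3, 2],
 [-1, -2, -1],
 [-2, 2, 1]]

For real matrices with standard dot products, the defining identity <Ax, y> = <x, A^* y> gives (Ax)^T y = x^T (A^*) y, i.e. x^T A^T y = x^T (A^*) y. Since this holds for all x, y, we must have A^* = A^T. Therefore
A^* =
[[2, -3, 2],
 [-1, -2, -1],
 [-2, 2, 1]].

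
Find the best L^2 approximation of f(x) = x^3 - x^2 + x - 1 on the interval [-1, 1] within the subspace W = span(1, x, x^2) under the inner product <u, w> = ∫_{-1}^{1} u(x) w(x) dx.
g(x) = -x^2 + 8*x/5 - 1

The best approximation g ∈ W is the orthogonal projection of f onto W. Writing g = a_0 + a_1 x + a_2 x^2, the coefficients solve the normal equations G · a = b where
  G_{ij} = <φ_i, φ_j> and b_i = <f, φ_i>, with φ_0 = 1, φ_1 = x, φ_2 = x^2.
G =
  [2, 0, 2/3]
  [0, 2/3, 0]
  [2/3, 0, 2/5],
b = (-8/3, 16/15, -16/15).
Solving gives a_0 = -1, a_1 = 8/5, a_2 = -1, so
  g(x) = -x^2 + 8*x/5 - 1.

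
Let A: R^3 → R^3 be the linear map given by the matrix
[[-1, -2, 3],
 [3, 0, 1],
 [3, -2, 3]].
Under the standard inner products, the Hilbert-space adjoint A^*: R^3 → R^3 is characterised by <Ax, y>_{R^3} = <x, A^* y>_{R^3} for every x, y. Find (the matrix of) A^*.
A^* = A^T =
[[-1, 3, 3],
 [-2, 0, -2],
 [3, 1, 3]]

For real matrices with standard dot products, the defining identity <Ax, y> = <x, A^* y> gives (Ax)^T y = x^T (A^*) y, i.e. x^T A^T y = x^T (A^*) y. Since this holds for all x, y, we must have A^* = A^T. Therefore
A^* =
[[-1, 3, 3],
 [-2, 0, -2],
 [3, 1, 3]].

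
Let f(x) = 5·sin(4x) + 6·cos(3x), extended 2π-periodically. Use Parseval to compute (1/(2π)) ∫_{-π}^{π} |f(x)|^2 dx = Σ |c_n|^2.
Σ |c_n|^2 = 61/2

Expand |f|^2 and use orthogonality of {sin(nx), cos(mx)} on [-π, π]:
  ∫_{-π}^{π} sin(nx)^2 dx = π, ∫ cos(mx)^2 dx = π, and cross terms integrate to 0.
So ∫_{-π}^{π} f(x)^2 dx = 5^2 · π + 6^2 · π = (25 + 36)π.
Divide by 2π: (25 + 36)/2 = 61/2.
By Parseval, this equals Σ |c_n|^2.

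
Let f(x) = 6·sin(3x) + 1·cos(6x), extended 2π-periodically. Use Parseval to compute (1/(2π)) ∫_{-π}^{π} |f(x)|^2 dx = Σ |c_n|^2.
Σ |c_n|^2 = 37/2

Expand |f|^2 and use orthogonality of {sin(nx), cos(mx)} on [-π, π]:
  ∫_{-π}^{π} sin(nx)^2 dx = π, ∫ cos(mx)^2 dx = π, and cross terms integrate to 0.
So ∫_{-π}^{π} f(x)^2 dx = 6^2 · π + 1^2 · π = (36 + 1)π.
Divide by 2π: (36 + 1)/2 = 37/2.
By Parseval, this equals Σ |c_n|^2.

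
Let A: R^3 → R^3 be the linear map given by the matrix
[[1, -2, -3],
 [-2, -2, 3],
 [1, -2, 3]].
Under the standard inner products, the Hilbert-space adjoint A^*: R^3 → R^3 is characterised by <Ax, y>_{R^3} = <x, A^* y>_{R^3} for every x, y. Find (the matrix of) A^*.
A^* = A^T =
[[1, -2, 1],
 [-2, -2, -2],
 [-3, 3, 3]]

For real matrices with standard dot products, the defining identity <Ax, y> = <x, A^* y> gives (Ax)^T y = x^T (A^*) y, i.e. x^T A^T y = x^T (A^*) y. Since this holds for all x, y, we must have A^* = A^T. Therefore
A^* =
[[1, -2, 1],
 [-2, -2, -2],
 [-3, 3, 3]].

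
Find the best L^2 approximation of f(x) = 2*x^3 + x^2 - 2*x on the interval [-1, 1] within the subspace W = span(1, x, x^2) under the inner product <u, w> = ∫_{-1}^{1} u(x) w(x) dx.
g(x) = x^2 - 4*x/5

The best approximation g ∈ W is the orthogonal projection of f onto W. Writing g = a_0 + a_1 x + a_2 x^2, the coefficients solve the normal equations G · a = b where
  G_{ij} = <φ_i, φ_j> and b_i = <f, φ_i>, with φ_0 = 1, φ_1 = x, φ_2 = x^2.
G =
  [2, 0, 2/3]
  [0, 2/3, 0]
  [2/3, 0, 2/5],
b = (2/3, -8/15, 2/5).
Solving gives a_0 = 0, a_1 = -4/5, a_2 = 1, so
  g(x) = x^2 - 4*x/5.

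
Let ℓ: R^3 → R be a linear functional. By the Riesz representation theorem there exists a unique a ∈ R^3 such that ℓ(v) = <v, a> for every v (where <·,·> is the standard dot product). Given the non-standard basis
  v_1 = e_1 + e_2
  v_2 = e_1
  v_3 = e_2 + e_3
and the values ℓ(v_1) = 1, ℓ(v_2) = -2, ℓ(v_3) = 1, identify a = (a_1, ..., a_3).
a = (-2, 3, -2)

Write a = (a_1, ..., a_3) in the standard basis. For each basis vector v_i, ℓ(v_i) = <v_i, a> is a linear equation in the a_j's. Collect the n equations into a matrix system V a = ℓ, where row i of V is v_i (expressed in the standard basis). Since V is invertible (lower-triangular with 1s on the diagonal, up to permutation), solve by back-substitution:
  V =
[[1, 1, 0],
 [1, 0, 0],
 [0, 1, 1]]
  V a = (1, -2, 1)
Solving gives a = (-2, 3, -2).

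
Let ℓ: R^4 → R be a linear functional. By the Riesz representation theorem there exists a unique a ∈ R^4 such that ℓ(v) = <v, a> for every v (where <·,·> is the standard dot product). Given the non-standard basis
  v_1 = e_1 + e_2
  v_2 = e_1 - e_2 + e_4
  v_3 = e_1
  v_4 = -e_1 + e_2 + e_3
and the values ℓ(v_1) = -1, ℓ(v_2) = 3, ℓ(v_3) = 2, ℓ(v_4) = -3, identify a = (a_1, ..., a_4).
a = (2, -3, 2, -2)

Write a = (a_1, ..., a_4) in the standard basis. For each basis vector v_i, ℓ(v_i) = <v_i, a> is a linear equation in the a_j's. Collect the n equations into a matrix system V a = ℓ, where row i of V is v_i (expressed in the standard basis). Since V is invertible (lower-triangular with 1s on the diagonal, up to permutation), solve by back-substitution:
  V =
[[1, 1, 0, 0],
 [1, -1, 0, 1],
 [1, 0, 0, 0],
 [-1, 1, 1, 0]]
  V a = (-1, 3, 2, -3)
Solving gives a = (2, -3, 2, -2).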